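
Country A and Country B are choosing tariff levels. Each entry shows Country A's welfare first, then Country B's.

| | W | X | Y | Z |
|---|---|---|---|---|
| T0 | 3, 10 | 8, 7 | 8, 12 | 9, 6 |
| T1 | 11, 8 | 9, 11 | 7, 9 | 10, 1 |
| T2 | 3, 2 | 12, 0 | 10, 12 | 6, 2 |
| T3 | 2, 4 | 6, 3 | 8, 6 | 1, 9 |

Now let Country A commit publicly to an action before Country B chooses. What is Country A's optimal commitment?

Backward induction with Country A moving first.
- T0 → Country B plays Y (best of 10, 7, 12, 6); Country A gets 8.
- T1 → Country B plays X (best of 8, 11, 9, 1); Country A gets 9.
- T2 → Country B plays Y (best of 2, 0, 12, 2); Country A gets 10.
- T3 → Country B plays Z (best of 4, 3, 6, 9); Country A gets 1.
Among 8, 9, 10, 1, the best is 10 at T2. Subgame-perfect outcome: (T2, Y) with payoffs (10, 12).

T2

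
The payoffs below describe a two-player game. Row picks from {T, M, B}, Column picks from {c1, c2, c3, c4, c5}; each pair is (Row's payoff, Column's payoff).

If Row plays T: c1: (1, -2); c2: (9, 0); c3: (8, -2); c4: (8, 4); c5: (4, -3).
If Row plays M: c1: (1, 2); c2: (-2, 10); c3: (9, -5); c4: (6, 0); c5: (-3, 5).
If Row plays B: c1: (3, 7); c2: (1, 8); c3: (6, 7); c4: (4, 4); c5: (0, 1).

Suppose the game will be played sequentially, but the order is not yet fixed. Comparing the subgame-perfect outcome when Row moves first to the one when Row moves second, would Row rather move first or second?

If Row leads: Column's best replies are T→c4, M→c2, B→c2; Row's induced payoffs 8, -2, 1; outcome (T, c4), payoffs (8, 4).
If Column leads: Row's best replies are c1→B, c2→T, c3→M, c4→T, c5→T; Column's induced payoffs 7, 0, -5, 4, -3; outcome (B, c1), payoffs (3, 7).
Row gets 8 moving first and 3 moving second, so Row prefers to move first.

first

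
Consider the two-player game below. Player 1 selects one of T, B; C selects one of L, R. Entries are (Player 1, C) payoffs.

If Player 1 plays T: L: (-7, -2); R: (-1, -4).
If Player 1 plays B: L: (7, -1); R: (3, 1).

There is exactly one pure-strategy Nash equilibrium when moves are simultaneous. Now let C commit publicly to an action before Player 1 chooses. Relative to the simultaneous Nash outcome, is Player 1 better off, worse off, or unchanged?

unchanged

Player 1 best-responds to each possible C move:
- L: Player 1 compares -7, 7 and picks B; C would get -1.
- R: Player 1 compares -1, 3 and picks B; C would get 1.
Maximizing over -1, 1, C chooses R. Subgame-perfect outcome: (B, R) with payoffs (3, 1).
Under simultaneous play:
Player 1's best replies: L→B; R→B.
C's best replies: T→L; B→R.
The unique mutual best reply is (B, R), giving (3, 1).
Player 1 earns 3 sequentially versus 3 at the Nash outcome: unchanged.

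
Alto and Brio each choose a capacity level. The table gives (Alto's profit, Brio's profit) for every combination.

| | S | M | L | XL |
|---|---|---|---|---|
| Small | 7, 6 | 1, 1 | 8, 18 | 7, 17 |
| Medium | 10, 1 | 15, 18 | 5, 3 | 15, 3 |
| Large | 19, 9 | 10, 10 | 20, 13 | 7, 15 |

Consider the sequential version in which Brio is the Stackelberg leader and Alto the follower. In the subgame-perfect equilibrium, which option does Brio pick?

Solve by backward induction (Brio leads).
- S: BR = Large, leader payoff 9.
- M: BR = Medium, leader payoff 18.
- L: BR = Large, leader payoff 13.
- XL: BR = Medium, leader payoff 3.
Maximizing over 9, 18, 13, 3, Brio chooses M. Subgame-perfect outcome: (Medium, M) with payoffs (15, 18).

M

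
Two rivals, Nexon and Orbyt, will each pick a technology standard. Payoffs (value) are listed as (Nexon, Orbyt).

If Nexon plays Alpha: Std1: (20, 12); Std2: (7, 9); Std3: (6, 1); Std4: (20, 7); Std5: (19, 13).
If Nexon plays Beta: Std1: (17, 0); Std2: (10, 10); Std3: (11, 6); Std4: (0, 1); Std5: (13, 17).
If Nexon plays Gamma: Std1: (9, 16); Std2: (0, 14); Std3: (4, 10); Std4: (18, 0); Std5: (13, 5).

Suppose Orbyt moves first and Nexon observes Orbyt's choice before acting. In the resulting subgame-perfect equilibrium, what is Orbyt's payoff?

Nexon best-responds to each possible Orbyt move:
- Std1: Nexon compares 20, 17, 9 and picks Alpha; Orbyt would get 12.
- Std2: Nexon compares 7, 10, 0 and picks Beta; Orbyt would get 10.
- Std3: Nexon compares 6, 11, 4 and picks Beta; Orbyt would get 6.
- Std4: Nexon compares 20, 0, 18 and picks Alpha; Orbyt would get 7.
- Std5: Nexon compares 19, 13, 13 and picks Alpha; Orbyt would get 13.
Maximizing over 12, 10, 6, 7, 13, Orbyt chooses Std5. Subgame-perfect outcome: (Alpha, Std5) with payoffs (19, 13).

13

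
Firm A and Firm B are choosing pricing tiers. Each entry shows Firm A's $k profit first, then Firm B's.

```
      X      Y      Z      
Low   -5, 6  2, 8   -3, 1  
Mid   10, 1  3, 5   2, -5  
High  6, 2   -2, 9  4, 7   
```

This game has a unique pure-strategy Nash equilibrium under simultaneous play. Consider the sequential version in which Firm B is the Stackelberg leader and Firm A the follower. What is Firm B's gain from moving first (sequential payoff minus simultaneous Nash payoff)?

Work backward from Firm A's decision.
- X: Firm A compares -5, 10, 6 and picks Mid; Firm B would get 1.
- Y: Firm A compares 2, 3, -2 and picks Mid; Firm B would get 5.
- Z: Firm A compares -3, 2, 4 and picks High; Firm B would get 7.
Maximizing over 1, 5, 7, Firm B chooses Z. Subgame-perfect outcome: (High, Z) with payoffs (4, 7).
Now find the simultaneous Nash equilibrium.
Firm A's best replies: X→Mid; Y→Mid; Z→High.
Firm B's best replies: Low→Y; Mid→Y; High→Y.
Only (Mid, Y) has each player best-responding; Nash payoffs (3, 5).
Firm B's commitment gain: 7 − 5 = 2.

2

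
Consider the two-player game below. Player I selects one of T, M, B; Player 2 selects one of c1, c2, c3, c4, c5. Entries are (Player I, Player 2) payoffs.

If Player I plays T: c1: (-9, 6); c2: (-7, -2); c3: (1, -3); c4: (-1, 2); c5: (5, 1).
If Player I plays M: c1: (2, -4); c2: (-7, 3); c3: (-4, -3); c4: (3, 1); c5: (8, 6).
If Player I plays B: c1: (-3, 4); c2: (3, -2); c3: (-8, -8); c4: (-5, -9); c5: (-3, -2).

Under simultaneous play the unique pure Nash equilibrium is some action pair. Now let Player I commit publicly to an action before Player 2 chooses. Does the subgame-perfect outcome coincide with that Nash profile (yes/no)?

Solve by backward induction (Player I leads).
- T: Player 2 compares 6, -2, -3, 2, 1 and picks c1; Player I would get -9.
- M: Player 2 compares -4, 3, -3, 1, 6 and picks c5; Player I would get 8.
- B: Player 2 compares 4, -2, -8, -9, -2 and picks c1; Player I would get -3.
Among -9, 8, -3, the best is 8 at M. Subgame-perfect outcome: (M, c5) with payoffs (8, 6).
For the simultaneous game, intersect best replies.
Player I's best replies: c1→M; c2→B; c3→T; c4→M; c5→M.
Player 2's best replies: T→c1; M→c5; B→c1.
The unique mutual best reply is (M, c5), giving (8, 6).
Sequential outcome (M, c5) coincides with the Nash profile (M, c5).

yes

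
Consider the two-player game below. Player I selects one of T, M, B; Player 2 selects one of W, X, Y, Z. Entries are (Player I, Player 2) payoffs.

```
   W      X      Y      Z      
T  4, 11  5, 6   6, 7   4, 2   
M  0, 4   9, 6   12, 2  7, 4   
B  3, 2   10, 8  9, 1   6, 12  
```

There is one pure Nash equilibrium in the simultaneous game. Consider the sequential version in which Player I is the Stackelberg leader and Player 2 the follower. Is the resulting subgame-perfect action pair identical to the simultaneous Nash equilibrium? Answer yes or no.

no

Solve by backward induction (Player I leads).
- T: BR = W, leader payoff 4.
- M: BR = X, leader payoff 9.
- B: BR = Z, leader payoff 6.
Among 4, 9, 6, the best is 9 at M. Subgame-perfect outcome: (M, X) with payoffs (9, 6).
For the simultaneous game, intersect best replies.
Player I's best replies: W→T; X→B; Y→M; Z→M.
Player 2's best replies: T→W; M→X; B→Z.
The unique mutual best reply is (T, W), giving (4, 11).
Sequential outcome (M, X) differs from the Nash profile (T, W).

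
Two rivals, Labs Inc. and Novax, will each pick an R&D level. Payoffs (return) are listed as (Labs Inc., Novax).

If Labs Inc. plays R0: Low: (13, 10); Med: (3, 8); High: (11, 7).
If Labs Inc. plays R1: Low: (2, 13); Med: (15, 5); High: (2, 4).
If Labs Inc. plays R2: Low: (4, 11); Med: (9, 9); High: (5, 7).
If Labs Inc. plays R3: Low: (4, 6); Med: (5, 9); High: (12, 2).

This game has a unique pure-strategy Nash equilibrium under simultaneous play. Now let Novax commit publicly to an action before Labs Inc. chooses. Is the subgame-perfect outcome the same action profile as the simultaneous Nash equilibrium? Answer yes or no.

Labs Inc. best-responds to each possible Novax move:
- Low: Labs Inc. compares 13, 2, 4, 4 and picks R0; Novax would get 10.
- Med: Labs Inc. compares 3, 15, 9, 5 and picks R1; Novax would get 5.
- High: Labs Inc. compares 11, 2, 5, 12 and picks R3; Novax would get 2.
Among 10, 5, 2, the best is 10 at Low. Subgame-perfect outcome: (R0, Low) with payoffs (13, 10).
Now find the simultaneous Nash equilibrium.
Labs Inc.'s best replies: Low→R0; Med→R1; High→R3.
Novax's best replies: R0→Low; R1→Low; R2→Low; R3→Med.
Only (R0, Low) has each player best-responding; Nash payoffs (13, 10).
Sequential outcome (R0, Low) coincides with the Nash profile (R0, Low).

yes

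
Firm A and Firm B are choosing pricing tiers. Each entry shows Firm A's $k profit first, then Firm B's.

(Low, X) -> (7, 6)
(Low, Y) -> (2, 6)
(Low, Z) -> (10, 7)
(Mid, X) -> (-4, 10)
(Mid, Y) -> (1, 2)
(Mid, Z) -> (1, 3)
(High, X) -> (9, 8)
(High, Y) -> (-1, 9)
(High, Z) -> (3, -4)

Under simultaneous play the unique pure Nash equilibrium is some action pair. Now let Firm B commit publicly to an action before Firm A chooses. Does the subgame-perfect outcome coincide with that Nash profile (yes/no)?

Backward induction with Firm B moving first.
- X: BR = High, leader payoff 8.
- Y: BR = Low, leader payoff 6.
- Z: BR = Low, leader payoff 7.
Firm B's induced payoffs are 8, 6, 7, so Firm B commits to X. Subgame-perfect outcome: (High, X) with payoffs (9, 8).
Under simultaneous play:
Firm A's best replies: X→High; Y→Low; Z→Low.
Firm B's best replies: Low→Z; Mid→X; High→Y.
Only (Low, Z) has each player best-responding; Nash payoffs (10, 7).
Sequential outcome (High, X) differs from the Nash profile (Low, Z).

no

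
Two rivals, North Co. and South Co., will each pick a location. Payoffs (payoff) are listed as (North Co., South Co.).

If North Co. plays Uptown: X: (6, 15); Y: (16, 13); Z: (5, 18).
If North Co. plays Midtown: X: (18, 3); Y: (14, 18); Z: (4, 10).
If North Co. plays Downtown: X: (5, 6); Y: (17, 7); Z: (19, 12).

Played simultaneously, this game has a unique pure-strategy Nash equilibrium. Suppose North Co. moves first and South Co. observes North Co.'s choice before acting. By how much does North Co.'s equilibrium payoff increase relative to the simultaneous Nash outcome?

Solve by backward induction (North Co. leads).
- Uptown → South Co. plays Z (best of 15, 13, 18); North Co. gets 5.
- Midtown → South Co. plays Y (best of 3, 18, 10); North Co. gets 14.
- Downtown → South Co. plays Z (best of 6, 7, 12); North Co. gets 19.
Maximizing over 5, 14, 19, North Co. chooses Downtown. Subgame-perfect outcome: (Downtown, Z) with payoffs (19, 12).
Now find the simultaneous Nash equilibrium.
North Co.'s best replies: X→Midtown; Y→Downtown; Z→Downtown.
South Co.'s best replies: Uptown→Z; Midtown→Y; Downtown→Z.
Only (Downtown, Z) has each player best-responding; Nash payoffs (19, 12).
North Co.'s commitment gain: 19 − 19 = 0.

0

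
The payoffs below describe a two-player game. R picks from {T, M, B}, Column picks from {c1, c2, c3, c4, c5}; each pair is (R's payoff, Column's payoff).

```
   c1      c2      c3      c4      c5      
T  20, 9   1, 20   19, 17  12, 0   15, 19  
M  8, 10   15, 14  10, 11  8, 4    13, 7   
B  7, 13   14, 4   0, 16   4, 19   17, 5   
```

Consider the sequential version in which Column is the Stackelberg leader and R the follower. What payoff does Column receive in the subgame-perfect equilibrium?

Solve by backward induction (Column leads).
- c1 → R plays T (best of 20, 8, 7); Column gets 9.
- c2 → R plays M (best of 1, 15, 14); Column gets 14.
- c3 → R plays T (best of 19, 10, 0); Column gets 17.
- c4 → R plays T (best of 12, 8, 4); Column gets 0.
- c5 → R plays B (best of 15, 13, 17); Column gets 5.
Among 9, 14, 17, 0, 5, the best is 17 at c3. Subgame-perfect outcome: (T, c3) with payoffs (19, 17).

17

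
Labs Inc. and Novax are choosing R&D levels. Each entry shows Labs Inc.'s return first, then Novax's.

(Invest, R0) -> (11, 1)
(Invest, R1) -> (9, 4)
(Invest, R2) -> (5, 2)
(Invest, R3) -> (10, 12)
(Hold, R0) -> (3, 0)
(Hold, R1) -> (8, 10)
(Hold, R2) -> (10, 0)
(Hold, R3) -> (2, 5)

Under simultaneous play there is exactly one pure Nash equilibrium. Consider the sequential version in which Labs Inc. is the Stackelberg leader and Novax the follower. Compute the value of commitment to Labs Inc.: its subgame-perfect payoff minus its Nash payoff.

Novax best-responds to each possible Labs Inc. move:
- Invest: BR = R3, leader payoff 10.
- Hold: BR = R1, leader payoff 8.
Among 10, 8, the best is 10 at Invest. Subgame-perfect outcome: (Invest, R3) with payoffs (10, 12).
Now find the simultaneous Nash equilibrium.
Labs Inc.'s best replies: R0→Invest; R1→Invest; R2→Hold; R3→Invest.
Novax's best replies: Invest→R3; Hold→R1.
The unique mutual best reply is (Invest, R3), giving (10, 12).
Labs Inc.'s commitment gain: 10 − 10 = 0.

0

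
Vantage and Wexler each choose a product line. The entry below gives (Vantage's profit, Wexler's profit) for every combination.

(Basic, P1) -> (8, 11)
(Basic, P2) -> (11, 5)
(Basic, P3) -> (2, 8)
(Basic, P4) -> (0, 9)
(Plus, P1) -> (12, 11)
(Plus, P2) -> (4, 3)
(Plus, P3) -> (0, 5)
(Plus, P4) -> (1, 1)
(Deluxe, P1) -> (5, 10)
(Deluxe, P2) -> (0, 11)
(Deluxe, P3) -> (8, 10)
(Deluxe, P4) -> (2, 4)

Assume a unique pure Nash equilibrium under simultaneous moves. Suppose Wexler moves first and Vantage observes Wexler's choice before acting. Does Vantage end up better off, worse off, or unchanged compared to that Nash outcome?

Backward induction with Wexler moving first.
- P1: Vantage compares 8, 12, 5 and picks Plus; Wexler would get 11.
- P2: Vantage compares 11, 4, 0 and picks Basic; Wexler would get 5.
- P3: Vantage compares 2, 0, 8 and picks Deluxe; Wexler would get 10.
- P4: Vantage compares 0, 1, 2 and picks Deluxe; Wexler would get 4.
Wexler's induced payoffs are 11, 5, 10, 4, so Wexler commits to P1. Subgame-perfect outcome: (Plus, P1) with payoffs (12, 11).
For the simultaneous game, intersect best replies.
Vantage's best replies: P1→Plus; P2→Basic; P3→Deluxe; P4→Deluxe.
Wexler's best replies: Basic→P1; Plus→P1; Deluxe→P2.
Only (Plus, P1) has each player best-responding; Nash payoffs (12, 11).
Vantage earns 12 sequentially versus 12 at the Nash outcome: unchanged.

unchanged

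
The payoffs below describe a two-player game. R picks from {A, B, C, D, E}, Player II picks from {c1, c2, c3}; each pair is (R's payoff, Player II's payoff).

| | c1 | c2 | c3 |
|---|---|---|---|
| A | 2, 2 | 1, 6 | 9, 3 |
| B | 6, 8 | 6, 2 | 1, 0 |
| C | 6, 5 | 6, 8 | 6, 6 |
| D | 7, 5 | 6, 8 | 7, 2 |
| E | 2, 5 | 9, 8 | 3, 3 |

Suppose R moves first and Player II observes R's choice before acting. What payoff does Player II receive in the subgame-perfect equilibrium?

Backward induction with R moving first.
- A: BR = c2, leader payoff 1.
- B: BR = c1, leader payoff 6.
- C: BR = c2, leader payoff 6.
- D: BR = c2, leader payoff 6.
- E: BR = c2, leader payoff 9.
R's induced payoffs are 1, 6, 6, 6, 9, so R commits to E. Subgame-perfect outcome: (E, c2) with payoffs (9, 8).

8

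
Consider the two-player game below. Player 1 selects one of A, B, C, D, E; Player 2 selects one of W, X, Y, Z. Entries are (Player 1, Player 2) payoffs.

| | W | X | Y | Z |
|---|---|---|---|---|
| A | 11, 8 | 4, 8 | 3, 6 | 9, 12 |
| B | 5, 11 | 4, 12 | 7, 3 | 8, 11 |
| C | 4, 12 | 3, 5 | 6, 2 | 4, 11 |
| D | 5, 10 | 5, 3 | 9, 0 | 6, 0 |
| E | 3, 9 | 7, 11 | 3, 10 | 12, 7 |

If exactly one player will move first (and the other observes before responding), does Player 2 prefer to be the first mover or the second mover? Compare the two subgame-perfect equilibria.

second

If Player 1 leads: Player 2's best replies are A→Z, B→X, C→W, D→W, E→X; Player 1's induced payoffs 9, 4, 4, 5, 7; outcome (A, Z), payoffs (9, 12).
If Player 2 leads: Player 1's best replies are W→A, X→E, Y→D, Z→E; Player 2's induced payoffs 8, 11, 0, 7; outcome (E, X), payoffs (7, 11).
Player 2 gets 11 moving first and 12 moving second, so Player 2 prefers to move second.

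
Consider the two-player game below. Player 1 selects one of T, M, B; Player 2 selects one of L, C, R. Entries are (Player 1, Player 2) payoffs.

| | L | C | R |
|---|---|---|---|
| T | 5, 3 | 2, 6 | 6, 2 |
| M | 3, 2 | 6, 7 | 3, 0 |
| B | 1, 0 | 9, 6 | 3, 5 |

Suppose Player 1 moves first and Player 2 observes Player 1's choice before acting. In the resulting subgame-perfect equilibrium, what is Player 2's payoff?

Solve by backward induction (Player 1 leads).
- T → Player 2 plays C (best of 3, 6, 2); Player 1 gets 2.
- M → Player 2 plays C (best of 2, 7, 0); Player 1 gets 6.
- B → Player 2 plays C (best of 0, 6, 5); Player 1 gets 9.
Player 1's induced payoffs are 2, 6, 9, so Player 1 commits to B. Subgame-perfect outcome: (B, C) with payoffs (9, 6).

6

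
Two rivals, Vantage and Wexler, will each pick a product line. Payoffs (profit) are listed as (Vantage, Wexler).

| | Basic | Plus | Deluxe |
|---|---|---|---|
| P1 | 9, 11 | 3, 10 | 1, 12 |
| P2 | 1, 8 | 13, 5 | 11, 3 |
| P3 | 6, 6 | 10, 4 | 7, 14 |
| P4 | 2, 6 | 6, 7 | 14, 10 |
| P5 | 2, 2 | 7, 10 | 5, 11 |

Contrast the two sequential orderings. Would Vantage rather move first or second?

first

If Vantage leads: Wexler's best replies are P1→Deluxe, P2→Basic, P3→Deluxe, P4→Deluxe, P5→Deluxe; Vantage's induced payoffs 1, 1, 7, 14, 5; outcome (P4, Deluxe), payoffs (14, 10).
If Wexler leads: Vantage's best replies are Basic→P1, Plus→P2, Deluxe→P4; Wexler's induced payoffs 11, 5, 10; outcome (P1, Basic), payoffs (9, 11).
Vantage gets 14 moving first and 9 moving second, so Vantage prefers to move first.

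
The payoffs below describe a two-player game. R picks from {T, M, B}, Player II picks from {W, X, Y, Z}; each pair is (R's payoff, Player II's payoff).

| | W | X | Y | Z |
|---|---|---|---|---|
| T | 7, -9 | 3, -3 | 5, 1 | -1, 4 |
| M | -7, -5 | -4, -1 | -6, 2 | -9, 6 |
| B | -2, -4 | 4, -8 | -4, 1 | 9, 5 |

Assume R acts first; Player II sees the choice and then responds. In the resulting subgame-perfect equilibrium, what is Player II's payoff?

5

Backward induction with R moving first.
- T: BR = Z, leader payoff -1.
- M: BR = Z, leader payoff -9.
- B: BR = Z, leader payoff 9.
R's induced payoffs are -1, -9, 9, so R commits to B. Subgame-perfect outcome: (B, Z) with payoffs (9, 5).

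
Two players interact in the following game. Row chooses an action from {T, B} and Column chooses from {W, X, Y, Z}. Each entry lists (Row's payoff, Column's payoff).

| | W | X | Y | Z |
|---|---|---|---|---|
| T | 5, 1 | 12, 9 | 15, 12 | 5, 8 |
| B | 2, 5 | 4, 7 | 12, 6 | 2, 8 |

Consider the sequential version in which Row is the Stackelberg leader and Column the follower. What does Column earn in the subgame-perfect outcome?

12

Solve by backward induction (Row leads).
- T: BR = Y, leader payoff 15.
- B: BR = Z, leader payoff 2.
Row's induced payoffs are 15, 2, so Row commits to T. Subgame-perfect outcome: (T, Y) with payoffs (15, 12).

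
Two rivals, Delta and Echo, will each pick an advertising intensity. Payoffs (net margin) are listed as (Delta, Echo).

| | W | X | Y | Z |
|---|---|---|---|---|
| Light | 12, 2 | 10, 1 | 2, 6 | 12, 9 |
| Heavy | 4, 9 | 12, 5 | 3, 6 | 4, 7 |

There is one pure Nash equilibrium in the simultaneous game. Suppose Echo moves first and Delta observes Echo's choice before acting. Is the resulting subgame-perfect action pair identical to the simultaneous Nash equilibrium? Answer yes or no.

Solve by backward induction (Echo leads).
- W → Delta plays Light (best of 12, 4); Echo gets 2.
- X → Delta plays Heavy (best of 10, 12); Echo gets 5.
- Y → Delta plays Heavy (best of 2, 3); Echo gets 6.
- Z → Delta plays Light (best of 12, 4); Echo gets 9.
Echo's induced payoffs are 2, 5, 6, 9, so Echo commits to Z. Subgame-perfect outcome: (Light, Z) with payoffs (12, 9).
Now find the simultaneous Nash equilibrium.
Delta's best replies: W→Light; X→Heavy; Y→Heavy; Z→Light.
Echo's best replies: Light→Z; Heavy→W.
Only (Light, Z) has each player best-responding; Nash payoffs (12, 9).
Sequential outcome (Light, Z) coincides with the Nash profile (Light, Z).

yes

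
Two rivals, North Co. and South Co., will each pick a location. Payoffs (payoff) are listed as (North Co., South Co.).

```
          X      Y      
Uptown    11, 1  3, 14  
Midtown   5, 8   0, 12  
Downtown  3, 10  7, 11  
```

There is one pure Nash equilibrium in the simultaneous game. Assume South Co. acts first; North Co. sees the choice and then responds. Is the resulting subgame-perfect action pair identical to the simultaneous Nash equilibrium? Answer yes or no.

Solve by backward induction (South Co. leads).
- X → North Co. plays Uptown (best of 11, 5, 3); South Co. gets 1.
- Y → North Co. plays Downtown (best of 3, 0, 7); South Co. gets 11.
Among 1, 11, the best is 11 at Y. Subgame-perfect outcome: (Downtown, Y) with payoffs (7, 11).
Under simultaneous play:
North Co.'s best replies: X→Uptown; Y→Downtown.
South Co.'s best replies: Uptown→Y; Midtown→Y; Downtown→Y.
The unique mutual best reply is (Downtown, Y), giving (7, 11).
Sequential outcome (Downtown, Y) coincides with the Nash profile (Downtown, Y).

yes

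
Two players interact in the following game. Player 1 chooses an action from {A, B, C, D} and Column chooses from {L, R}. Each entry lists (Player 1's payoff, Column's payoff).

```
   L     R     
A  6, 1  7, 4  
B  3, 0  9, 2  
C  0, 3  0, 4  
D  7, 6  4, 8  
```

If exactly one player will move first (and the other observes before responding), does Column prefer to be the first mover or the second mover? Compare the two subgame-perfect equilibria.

If Player 1 leads: Column's best replies are A→R, B→R, C→R, D→R; Player 1's induced payoffs 7, 9, 0, 4; outcome (B, R), payoffs (9, 2).
If Column leads: Player 1's best replies are L→D, R→B; Column's induced payoffs 6, 2; outcome (D, L), payoffs (7, 6).
Column gets 6 moving first and 2 moving second, so Column prefers to move first.

first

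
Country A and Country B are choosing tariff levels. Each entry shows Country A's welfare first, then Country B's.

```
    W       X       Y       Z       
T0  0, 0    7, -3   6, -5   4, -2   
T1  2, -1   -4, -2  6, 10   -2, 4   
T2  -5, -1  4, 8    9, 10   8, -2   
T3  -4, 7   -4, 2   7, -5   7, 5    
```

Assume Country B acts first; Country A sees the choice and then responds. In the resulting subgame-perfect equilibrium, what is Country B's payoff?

Backward induction with Country B moving first.
- W: Country A compares 0, 2, -5, -4 and picks T1; Country B would get -1.
- X: Country A compares 7, -4, 4, -4 and picks T0; Country B would get -3.
- Y: Country A compares 6, 6, 9, 7 and picks T2; Country B would get 10.
- Z: Country A compares 4, -2, 8, 7 and picks T2; Country B would get -2.
Country B's induced payoffs are -1, -3, 10, -2, so Country B commits to Y. Subgame-perfect outcome: (T2, Y) with payoffs (9, 10).

10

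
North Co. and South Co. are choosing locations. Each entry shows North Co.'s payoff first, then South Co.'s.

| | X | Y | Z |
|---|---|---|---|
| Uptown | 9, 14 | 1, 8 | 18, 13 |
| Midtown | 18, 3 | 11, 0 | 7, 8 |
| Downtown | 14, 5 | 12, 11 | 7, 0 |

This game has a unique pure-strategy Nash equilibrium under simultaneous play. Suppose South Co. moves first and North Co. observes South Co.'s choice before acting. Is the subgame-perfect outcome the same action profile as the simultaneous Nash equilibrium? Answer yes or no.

no

North Co. best-responds to each possible South Co. move:
- X: BR = Midtown, leader payoff 3.
- Y: BR = Downtown, leader payoff 11.
- Z: BR = Uptown, leader payoff 13.
Among 3, 11, 13, the best is 13 at Z. Subgame-perfect outcome: (Uptown, Z) with payoffs (18, 13).
For the simultaneous game, intersect best replies.
North Co.'s best replies: X→Midtown; Y→Downtown; Z→Uptown.
South Co.'s best replies: Uptown→X; Midtown→Z; Downtown→Y.
Only (Downtown, Y) has each player best-responding; Nash payoffs (12, 11).
Sequential outcome (Uptown, Z) differs from the Nash profile (Downtown, Y).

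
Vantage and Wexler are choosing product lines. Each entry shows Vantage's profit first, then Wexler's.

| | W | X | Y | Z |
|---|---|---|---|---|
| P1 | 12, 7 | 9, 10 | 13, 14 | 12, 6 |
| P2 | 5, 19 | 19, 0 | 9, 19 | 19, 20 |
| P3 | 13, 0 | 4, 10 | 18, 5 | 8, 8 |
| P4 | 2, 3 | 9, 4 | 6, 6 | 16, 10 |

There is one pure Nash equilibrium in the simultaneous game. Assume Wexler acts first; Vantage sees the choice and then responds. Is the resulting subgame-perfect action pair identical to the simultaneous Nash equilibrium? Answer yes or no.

Backward induction with Wexler moving first.
- W → Vantage plays P3 (best of 12, 5, 13, 2); Wexler gets 0.
- X → Vantage plays P2 (best of 9, 19, 4, 9); Wexler gets 0.
- Y → Vantage plays P3 (best of 13, 9, 18, 6); Wexler gets 5.
- Z → Vantage plays P2 (best of 12, 19, 8, 16); Wexler gets 20.
Wexler's induced payoffs are 0, 0, 5, 20, so Wexler commits to Z. Subgame-perfect outcome: (P2, Z) with payoffs (19, 20).
For the simultaneous game, intersect best replies.
Vantage's best replies: W→P3; X→P2; Y→P3; Z→P2.
Wexler's best replies: P1→Y; P2→Z; P3→X; P4→Z.
The unique mutual best reply is (P2, Z), giving (19, 20).
Sequential outcome (P2, Z) coincides with the Nash profile (P2, Z).

yes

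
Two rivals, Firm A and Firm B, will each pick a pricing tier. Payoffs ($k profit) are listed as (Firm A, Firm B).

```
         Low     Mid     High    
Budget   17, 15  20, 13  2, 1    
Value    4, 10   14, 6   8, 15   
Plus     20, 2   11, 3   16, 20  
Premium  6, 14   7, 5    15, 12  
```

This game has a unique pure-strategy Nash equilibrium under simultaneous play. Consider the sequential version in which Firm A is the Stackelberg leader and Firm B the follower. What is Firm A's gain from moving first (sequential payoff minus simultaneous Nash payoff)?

Backward induction with Firm A moving first.
- Budget → Firm B plays Low (best of 15, 13, 1); Firm A gets 17.
- Value → Firm B plays High (best of 10, 6, 15); Firm A gets 8.
- Plus → Firm B plays High (best of 2, 3, 20); Firm A gets 16.
- Premium → Firm B plays Low (best of 14, 5, 12); Firm A gets 6.
Among 17, 8, 16, 6, the best is 17 at Budget. Subgame-perfect outcome: (Budget, Low) with payoffs (17, 15).
Now find the simultaneous Nash equilibrium.
Firm A's best replies: Low→Plus; Mid→Budget; High→Plus.
Firm B's best replies: Budget→Low; Value→High; Plus→High; Premium→Low.
Only (Plus, High) has each player best-responding; Nash payoffs (16, 20).
Firm A's commitment gain: 17 − 16 = 1.

1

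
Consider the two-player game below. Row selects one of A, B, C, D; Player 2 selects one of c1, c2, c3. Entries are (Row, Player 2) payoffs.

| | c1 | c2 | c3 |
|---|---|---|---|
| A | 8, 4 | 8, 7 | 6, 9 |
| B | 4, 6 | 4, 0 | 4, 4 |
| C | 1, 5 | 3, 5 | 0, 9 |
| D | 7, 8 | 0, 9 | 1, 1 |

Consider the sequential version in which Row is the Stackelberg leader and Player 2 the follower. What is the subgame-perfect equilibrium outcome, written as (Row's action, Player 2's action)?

(A, c3)

Work backward from Player 2's decision.
- A → Player 2 plays c3 (best of 4, 7, 9); Row gets 6.
- B → Player 2 plays c1 (best of 6, 0, 4); Row gets 4.
- C → Player 2 plays c3 (best of 5, 5, 9); Row gets 0.
- D → Player 2 plays c2 (best of 8, 9, 1); Row gets 0.
Maximizing over 6, 4, 0, 0, Row chooses A. Subgame-perfect outcome: (A, c3) with payoffs (6, 9).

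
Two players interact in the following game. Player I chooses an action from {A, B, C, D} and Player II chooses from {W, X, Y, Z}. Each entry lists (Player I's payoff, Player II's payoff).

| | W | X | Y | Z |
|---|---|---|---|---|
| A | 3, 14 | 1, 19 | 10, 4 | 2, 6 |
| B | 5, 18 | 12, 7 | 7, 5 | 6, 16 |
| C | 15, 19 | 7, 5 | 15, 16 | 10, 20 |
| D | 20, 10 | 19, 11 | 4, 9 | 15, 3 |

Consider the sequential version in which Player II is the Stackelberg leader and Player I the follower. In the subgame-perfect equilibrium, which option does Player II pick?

Y

Player I best-responds to each possible Player II move:
- W: Player I compares 3, 5, 15, 20 and picks D; Player II would get 10.
- X: Player I compares 1, 12, 7, 19 and picks D; Player II would get 11.
- Y: Player I compares 10, 7, 15, 4 and picks C; Player II would get 16.
- Z: Player I compares 2, 6, 10, 15 and picks D; Player II would get 3.
Player II's induced payoffs are 10, 11, 16, 3, so Player II commits to Y. Subgame-perfect outcome: (C, Y) with payoffs (15, 16).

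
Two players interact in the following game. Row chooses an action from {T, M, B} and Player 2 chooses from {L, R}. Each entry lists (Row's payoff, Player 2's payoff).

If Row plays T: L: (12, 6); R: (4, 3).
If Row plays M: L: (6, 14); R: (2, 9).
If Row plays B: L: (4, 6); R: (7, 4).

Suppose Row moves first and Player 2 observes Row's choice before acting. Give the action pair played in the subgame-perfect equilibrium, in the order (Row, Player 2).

(T, L)

Work backward from Player 2's decision.
- T: Player 2 compares 6, 3 and picks L; Row would get 12.
- M: Player 2 compares 14, 9 and picks L; Row would get 6.
- B: Player 2 compares 6, 4 and picks L; Row would get 4.
Row's induced payoffs are 12, 6, 4, so Row commits to T. Subgame-perfect outcome: (T, L) with payoffs (12, 6).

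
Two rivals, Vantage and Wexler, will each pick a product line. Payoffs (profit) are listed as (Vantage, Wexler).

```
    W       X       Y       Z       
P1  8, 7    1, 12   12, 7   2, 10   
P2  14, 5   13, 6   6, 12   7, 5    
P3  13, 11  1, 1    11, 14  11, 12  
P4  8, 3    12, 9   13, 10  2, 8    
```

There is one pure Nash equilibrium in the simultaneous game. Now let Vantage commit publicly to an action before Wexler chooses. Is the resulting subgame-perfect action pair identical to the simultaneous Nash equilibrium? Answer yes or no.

Solve by backward induction (Vantage leads).
- P1: BR = X, leader payoff 1.
- P2: BR = Y, leader payoff 6.
- P3: BR = Y, leader payoff 11.
- P4: BR = Y, leader payoff 13.
Among 1, 6, 11, 13, the best is 13 at P4. Subgame-perfect outcome: (P4, Y) with payoffs (13, 10).
For the simultaneous game, intersect best replies.
Vantage's best replies: W→P2; X→P2; Y→P4; Z→P3.
Wexler's best replies: P1→X; P2→Y; P3→Y; P4→Y.
Only (P4, Y) has each player best-responding; Nash payoffs (13, 10).
Sequential outcome (P4, Y) coincides with the Nash profile (P4, Y).

yes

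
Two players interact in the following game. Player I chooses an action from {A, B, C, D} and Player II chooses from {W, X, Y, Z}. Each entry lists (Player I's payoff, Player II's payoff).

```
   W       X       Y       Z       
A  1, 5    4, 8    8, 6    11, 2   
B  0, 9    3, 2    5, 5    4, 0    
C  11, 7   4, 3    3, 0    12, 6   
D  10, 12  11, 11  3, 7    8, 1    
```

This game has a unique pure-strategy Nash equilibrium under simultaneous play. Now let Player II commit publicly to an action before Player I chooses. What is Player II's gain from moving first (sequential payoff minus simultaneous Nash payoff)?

4

Work backward from Player I's decision.
- W: Player I compares 1, 0, 11, 10 and picks C; Player II would get 7.
- X: Player I compares 4, 3, 4, 11 and picks D; Player II would get 11.
- Y: Player I compares 8, 5, 3, 3 and picks A; Player II would get 6.
- Z: Player I compares 11, 4, 12, 8 and picks C; Player II would get 6.
Maximizing over 7, 11, 6, 6, Player II chooses X. Subgame-perfect outcome: (D, X) with payoffs (11, 11).
For the simultaneous game, intersect best replies.
Player I's best replies: W→C; X→D; Y→A; Z→C.
Player II's best replies: A→X; B→W; C→W; D→W.
Only (C, W) has each player best-responding; Nash payoffs (11, 7).
Player II's commitment gain: 11 − 7 = 4.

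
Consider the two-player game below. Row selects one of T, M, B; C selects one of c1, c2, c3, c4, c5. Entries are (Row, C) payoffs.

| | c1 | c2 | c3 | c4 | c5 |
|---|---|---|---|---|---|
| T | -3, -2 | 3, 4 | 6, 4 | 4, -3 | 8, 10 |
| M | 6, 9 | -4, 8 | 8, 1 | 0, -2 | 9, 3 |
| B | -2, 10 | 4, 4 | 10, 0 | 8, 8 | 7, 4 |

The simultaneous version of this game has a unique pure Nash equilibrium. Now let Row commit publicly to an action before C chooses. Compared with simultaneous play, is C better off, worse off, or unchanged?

C best-responds to each possible Row move:
- T → C plays c5 (best of -2, 4, 4, -3, 10); Row gets 8.
- M → C plays c1 (best of 9, 8, 1, -2, 3); Row gets 6.
- B → C plays c1 (best of 10, 4, 0, 8, 4); Row gets -2.
Among 8, 6, -2, the best is 8 at T. Subgame-perfect outcome: (T, c5) with payoffs (8, 10).
For the simultaneous game, intersect best replies.
Row's best replies: c1→M; c2→B; c3→B; c4→B; c5→M.
C's best replies: T→c5; M→c1; B→c1.
The unique mutual best reply is (M, c1), giving (6, 9).
C earns 10 sequentially versus 9 at the Nash outcome: better off.

better off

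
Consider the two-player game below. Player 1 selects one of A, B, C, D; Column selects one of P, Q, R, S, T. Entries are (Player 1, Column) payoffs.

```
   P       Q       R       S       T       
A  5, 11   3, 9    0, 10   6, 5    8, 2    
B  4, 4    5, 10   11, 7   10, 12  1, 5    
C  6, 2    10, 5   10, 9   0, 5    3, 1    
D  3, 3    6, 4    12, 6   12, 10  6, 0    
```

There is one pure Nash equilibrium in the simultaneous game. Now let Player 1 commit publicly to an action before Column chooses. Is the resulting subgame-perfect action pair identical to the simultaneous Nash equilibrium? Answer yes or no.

Column best-responds to each possible Player 1 move:
- A: Column compares 11, 9, 10, 5, 2 and picks P; Player 1 would get 5.
- B: Column compares 4, 10, 7, 12, 5 and picks S; Player 1 would get 10.
- C: Column compares 2, 5, 9, 5, 1 and picks R; Player 1 would get 10.
- D: Column compares 3, 4, 6, 10, 0 and picks S; Player 1 would get 12.
Player 1's induced payoffs are 5, 10, 10, 12, so Player 1 commits to D. Subgame-perfect outcome: (D, S) with payoffs (12, 10).
Under simultaneous play:
Player 1's best replies: P→C; Q→C; R→D; S→D; T→A.
Column's best replies: A→P; B→S; C→R; D→S.
The unique mutual best reply is (D, S), giving (12, 10).
Sequential outcome (D, S) coincides with the Nash profile (D, S).

yes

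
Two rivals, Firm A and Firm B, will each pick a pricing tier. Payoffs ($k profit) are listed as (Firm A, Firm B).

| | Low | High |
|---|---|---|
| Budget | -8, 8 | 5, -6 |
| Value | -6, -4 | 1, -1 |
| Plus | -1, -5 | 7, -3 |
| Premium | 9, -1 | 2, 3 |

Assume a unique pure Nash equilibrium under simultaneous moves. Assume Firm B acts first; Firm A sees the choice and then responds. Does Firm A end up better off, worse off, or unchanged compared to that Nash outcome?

better off

Solve by backward induction (Firm B leads).
- Low → Firm A plays Premium (best of -8, -6, -1, 9); Firm B gets -1.
- High → Firm A plays Plus (best of 5, 1, 7, 2); Firm B gets -3.
Among -1, -3, the best is -1 at Low. Subgame-perfect outcome: (Premium, Low) with payoffs (9, -1).
Under simultaneous play:
Firm A's best replies: Low→Premium; High→Plus.
Firm B's best replies: Budget→Low; Value→High; Plus→High; Premium→High.
Only (Plus, High) has each player best-responding; Nash payoffs (7, -3).
Firm A earns 9 sequentially versus 7 at the Nash outcome: better off.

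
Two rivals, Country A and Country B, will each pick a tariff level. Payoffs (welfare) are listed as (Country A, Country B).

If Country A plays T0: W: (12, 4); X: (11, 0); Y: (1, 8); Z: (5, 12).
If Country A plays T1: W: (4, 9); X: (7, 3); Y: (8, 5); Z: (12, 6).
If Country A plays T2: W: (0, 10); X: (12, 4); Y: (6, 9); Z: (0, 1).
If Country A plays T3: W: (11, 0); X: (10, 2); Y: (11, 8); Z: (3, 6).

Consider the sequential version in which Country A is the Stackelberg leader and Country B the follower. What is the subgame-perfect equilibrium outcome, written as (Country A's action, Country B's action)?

(T3, Y)

Solve by backward induction (Country A leads).
- T0: BR = Z, leader payoff 5.
- T1: BR = W, leader payoff 4.
- T2: BR = W, leader payoff 0.
- T3: BR = Y, leader payoff 11.
Country A's induced payoffs are 5, 4, 0, 11, so Country A commits to T3. Subgame-perfect outcome: (T3, Y) with payoffs (11, 8).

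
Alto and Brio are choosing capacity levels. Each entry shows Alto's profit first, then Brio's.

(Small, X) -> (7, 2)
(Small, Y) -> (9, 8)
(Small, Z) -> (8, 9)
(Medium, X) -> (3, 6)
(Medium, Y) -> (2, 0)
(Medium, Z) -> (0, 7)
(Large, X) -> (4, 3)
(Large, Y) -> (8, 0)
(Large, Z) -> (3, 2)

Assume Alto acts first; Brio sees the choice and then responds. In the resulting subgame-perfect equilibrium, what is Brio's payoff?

Brio best-responds to each possible Alto move:
- Small: Brio compares 2, 8, 9 and picks Z; Alto would get 8.
- Medium: Brio compares 6, 0, 7 and picks Z; Alto would get 0.
- Large: Brio compares 3, 0, 2 and picks X; Alto would get 4.
Alto's induced payoffs are 8, 0, 4, so Alto commits to Small. Subgame-perfect outcome: (Small, Z) with payoffs (8, 9).

9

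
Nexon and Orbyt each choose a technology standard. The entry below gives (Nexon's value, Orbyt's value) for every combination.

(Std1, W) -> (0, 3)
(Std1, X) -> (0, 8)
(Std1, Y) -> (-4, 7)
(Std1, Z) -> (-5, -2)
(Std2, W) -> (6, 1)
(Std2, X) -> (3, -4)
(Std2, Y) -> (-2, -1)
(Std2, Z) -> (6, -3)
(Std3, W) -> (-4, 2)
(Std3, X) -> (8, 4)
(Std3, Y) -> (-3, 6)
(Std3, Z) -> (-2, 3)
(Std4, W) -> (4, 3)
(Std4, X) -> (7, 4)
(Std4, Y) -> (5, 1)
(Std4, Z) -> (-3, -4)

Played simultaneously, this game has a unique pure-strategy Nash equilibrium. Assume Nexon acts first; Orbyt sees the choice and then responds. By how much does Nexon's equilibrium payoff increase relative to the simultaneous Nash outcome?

1

Solve by backward induction (Nexon leads).
- Std1 → Orbyt plays X (best of 3, 8, 7, -2); Nexon gets 0.
- Std2 → Orbyt plays W (best of 1, -4, -1, -3); Nexon gets 6.
- Std3 → Orbyt plays Y (best of 2, 4, 6, 3); Nexon gets -3.
- Std4 → Orbyt plays X (best of 3, 4, 1, -4); Nexon gets 7.
Maximizing over 0, 6, -3, 7, Nexon chooses Std4. Subgame-perfect outcome: (Std4, X) with payoffs (7, 4).
Under simultaneous play:
Nexon's best replies: W→Std2; X→Std3; Y→Std4; Z→Std2.
Orbyt's best replies: Std1→X; Std2→W; Std3→Y; Std4→X.
Only (Std2, W) has each player best-responding; Nash payoffs (6, 1).
Nexon's commitment gain: 7 − 6 = 1.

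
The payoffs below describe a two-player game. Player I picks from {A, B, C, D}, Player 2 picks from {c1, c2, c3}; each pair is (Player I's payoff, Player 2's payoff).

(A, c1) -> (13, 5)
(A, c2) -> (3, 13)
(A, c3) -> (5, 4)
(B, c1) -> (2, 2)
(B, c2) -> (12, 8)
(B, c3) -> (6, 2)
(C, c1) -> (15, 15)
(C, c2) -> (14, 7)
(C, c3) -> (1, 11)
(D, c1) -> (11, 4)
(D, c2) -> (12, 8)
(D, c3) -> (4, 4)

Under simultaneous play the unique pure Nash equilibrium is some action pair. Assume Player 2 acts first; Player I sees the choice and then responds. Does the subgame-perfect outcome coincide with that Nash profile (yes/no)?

yes

Solve by backward induction (Player 2 leads).
- c1: BR = C, leader payoff 15.
- c2: BR = C, leader payoff 7.
- c3: BR = B, leader payoff 2.
Maximizing over 15, 7, 2, Player 2 chooses c1. Subgame-perfect outcome: (C, c1) with payoffs (15, 15).
For the simultaneous game, intersect best replies.
Player I's best replies: c1→C; c2→C; c3→B.
Player 2's best replies: A→c2; B→c2; C→c1; D→c2.
The unique mutual best reply is (C, c1), giving (15, 15).
Sequential outcome (C, c1) coincides with the Nash profile (C, c1).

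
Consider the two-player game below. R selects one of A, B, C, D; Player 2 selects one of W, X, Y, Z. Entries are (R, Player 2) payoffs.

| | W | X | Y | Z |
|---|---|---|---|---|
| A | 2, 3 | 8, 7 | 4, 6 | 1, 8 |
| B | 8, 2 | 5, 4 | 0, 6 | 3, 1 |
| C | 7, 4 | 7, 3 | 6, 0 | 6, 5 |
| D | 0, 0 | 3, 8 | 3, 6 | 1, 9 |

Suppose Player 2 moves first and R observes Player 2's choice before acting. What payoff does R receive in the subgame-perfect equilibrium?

R best-responds to each possible Player 2 move:
- W → R plays B (best of 2, 8, 7, 0); Player 2 gets 2.
- X → R plays A (best of 8, 5, 7, 3); Player 2 gets 7.
- Y → R plays C (best of 4, 0, 6, 3); Player 2 gets 0.
- Z → R plays C (best of 1, 3, 6, 1); Player 2 gets 5.
Maximizing over 2, 7, 0, 5, Player 2 chooses X. Subgame-perfect outcome: (A, X) with payoffs (8, 7).

8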